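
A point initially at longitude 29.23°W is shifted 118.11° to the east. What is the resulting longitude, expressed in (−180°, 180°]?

Start at -29.23°; shift +118.11° → +88.88°.
+88.88° already lies in (−180°, 180°].

88.88°E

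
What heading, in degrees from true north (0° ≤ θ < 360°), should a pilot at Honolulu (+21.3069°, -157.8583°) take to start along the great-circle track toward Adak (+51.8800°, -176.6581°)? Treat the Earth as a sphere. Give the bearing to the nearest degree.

339°

Δλ = -176.6581 − -157.8583 = -18.7998°.
θ = atan2( sin Δλ · cos φ₂ , cos φ₁ · sin φ₂ − sin φ₁ · cos φ₂ · cos Δλ )
  = atan2(-0.19894, 0.52060) = -20.913° → normalised to [0°, 360°): 339.087°.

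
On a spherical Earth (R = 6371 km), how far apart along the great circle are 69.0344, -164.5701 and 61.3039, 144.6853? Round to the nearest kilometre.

Δλ = 144.6853 − -164.5701 = 309.2554°; wrapped into (−180°, 180°]: -50.7446°.
Δφ = 61.3039 − 69.0344 = -7.7305°.
a = sin²(Δφ/2) + cos φ₁ · cos φ₂ · sin²(Δλ/2) = 0.036090.
c = 2·atan2(√a, √(1−a)) = 0.38227 rad → d = 6371·c ≈ 2435.43 km.

2435 km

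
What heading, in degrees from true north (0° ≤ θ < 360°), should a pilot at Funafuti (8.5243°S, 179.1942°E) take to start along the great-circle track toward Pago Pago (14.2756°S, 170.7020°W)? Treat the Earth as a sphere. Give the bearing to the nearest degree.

Δλ = -170.7020 − 179.1942 = -349.8962°; wrapped into (−180°, 180°]: 10.1038°.
θ = atan2( sin Δλ · cos φ₂ , cos φ₁ · sin φ₂ − sin φ₁ · cos φ₂ · cos Δλ )
  = atan2(0.17001, -0.10244) = 121.070° → normalised to [0°, 360°): 121.070°.

121°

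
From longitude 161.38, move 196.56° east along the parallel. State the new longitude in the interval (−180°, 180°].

Start at +161.38°; shift +196.56° → +357.94°.
+357.94° lies outside (−180°, 180°]; subtract 360° → -2.06°.

-2.06°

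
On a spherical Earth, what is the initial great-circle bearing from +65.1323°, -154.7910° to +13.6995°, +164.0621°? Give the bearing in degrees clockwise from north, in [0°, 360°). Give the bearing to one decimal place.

Δλ = 164.0621 − -154.7910 = 318.8531°; wrapped into (−180°, 180°]: -41.1469°.
θ = atan2( sin Δλ · cos φ₂ , cos φ₁ · sin φ₂ − sin φ₁ · cos φ₂ · cos Δλ )
  = atan2(-0.63927, -0.56418) = -131.429° → normalised to [0°, 360°): 228.571°.

228.6°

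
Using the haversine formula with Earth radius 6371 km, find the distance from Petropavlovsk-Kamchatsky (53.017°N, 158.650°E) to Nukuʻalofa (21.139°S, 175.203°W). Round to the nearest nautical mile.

Δλ = -175.203 − 158.650 = -333.853°; wrapped into (−180°, 180°]: 26.147°.
Δφ = -21.139 − 53.017 = -74.156°.
a = sin²(Δφ/2) + cos φ₁ · cos φ₂ · sin²(Δλ/2) = 0.392200.
c = 2·atan2(√a, √(1−a)) = 1.35349 rad → d = 6371·c ≈ 8623.09 km ≈ 4656.09 nmi.

4656 nmi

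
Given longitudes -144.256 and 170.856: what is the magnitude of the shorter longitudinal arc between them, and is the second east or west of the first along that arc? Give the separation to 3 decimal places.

44.888° west

Raw difference: 170.856 − -144.256 = 315.112°.
Normalise into (−180°, 180°]: 315.112° − 360° = -44.888°.
Negative ⇒ the second point lies to the west; separation 44.888°.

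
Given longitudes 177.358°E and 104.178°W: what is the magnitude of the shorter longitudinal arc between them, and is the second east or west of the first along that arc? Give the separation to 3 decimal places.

Raw difference: -104.178 − 177.358 = -281.536°.
Normalise into (−180°, 180°]: -281.536° + 360° = 78.464°.
Positive ⇒ the second point lies to the east; separation 78.464°.

78.464° east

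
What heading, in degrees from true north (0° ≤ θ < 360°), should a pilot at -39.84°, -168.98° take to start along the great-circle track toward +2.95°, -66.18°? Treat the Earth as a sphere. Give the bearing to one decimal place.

96.0°

Δλ = -66.18 − -168.98 = 102.80°.
θ = atan2( sin Δλ · cos φ₂ , cos φ₁ · sin φ₂ − sin φ₁ · cos φ₂ · cos Δλ )
  = atan2(0.97386, -0.10223) = 95.993° → normalised to [0°, 360°): 95.993°.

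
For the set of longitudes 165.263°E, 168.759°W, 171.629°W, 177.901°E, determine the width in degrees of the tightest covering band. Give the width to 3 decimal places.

25.978°

Sort the longitudes: -171.629°, -168.759°, +165.263°, +177.901°.
Eastward gaps between consecutive values (wrapping around): 2.870°, 334.022°, 12.638°, 10.470°.
Largest gap = 334.022° ⇒ minimal covering band is its complement: 360° − 334.022° = 25.978°.
Band runs from +165.263° eastward to -168.759°, crossing the antimeridian.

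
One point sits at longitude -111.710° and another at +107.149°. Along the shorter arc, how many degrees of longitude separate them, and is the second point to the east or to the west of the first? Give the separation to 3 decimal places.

141.141° west

Raw difference: 107.149 − -111.710 = 218.859°.
Normalise into (−180°, 180°]: 218.859° − 360° = -141.141°.
Negative ⇒ the second point lies to the west; separation 141.141°.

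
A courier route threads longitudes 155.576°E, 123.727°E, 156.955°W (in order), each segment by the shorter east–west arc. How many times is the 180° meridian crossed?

1

Leg 1: +155.576° → +123.727°, shortest Δλ = -31.849° (west) — does not cross 180°.
Leg 2: +123.727° → -156.955°, shortest Δλ = 79.318° (east) — crosses 180°.
Total crossings: 1.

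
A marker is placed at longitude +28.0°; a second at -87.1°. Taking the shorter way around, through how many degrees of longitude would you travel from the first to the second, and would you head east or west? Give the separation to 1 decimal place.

Raw difference: -87.1 − 28.0 = -115.1°.
Normalise into (−180°, 180°]: -115.1° stays -115.1°.
Negative ⇒ the second point lies to the west; separation 115.1°.

115.1° west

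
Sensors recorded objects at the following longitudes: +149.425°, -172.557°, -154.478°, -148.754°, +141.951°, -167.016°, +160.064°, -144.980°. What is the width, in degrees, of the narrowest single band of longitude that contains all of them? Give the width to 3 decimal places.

73.069°

Sort the longitudes: -172.557°, -167.016°, -154.478°, -148.754°, -144.980°, +141.951°, +149.425°, +160.064°.
Eastward gaps between consecutive values (wrapping around): 5.541°, 12.538°, 5.724°, 3.774°, 286.931°, 7.474°, 10.639°, 27.379°.
Largest gap = 286.931° ⇒ minimal covering band is its complement: 360° − 286.931° = 73.069°.
Band runs from +141.951° eastward to -144.980°, crossing the antimeridian.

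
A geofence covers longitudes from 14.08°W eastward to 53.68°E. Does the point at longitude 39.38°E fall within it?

Yes

Band width going east from -14.08° to +53.68°: ((53.68 − -14.08) mod 360) = 67.76°.
Offset of +39.38° east of the west edge: ((39.38 − -14.08) mod 360) = 53.46°.
53.46° ≤ 67.76° ⇒ inside.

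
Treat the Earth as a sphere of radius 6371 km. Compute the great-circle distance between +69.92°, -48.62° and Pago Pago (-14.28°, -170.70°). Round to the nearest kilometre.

12688 km

Δλ = -170.70 − -48.62 = -122.08°.
Δφ = -14.28 − 69.92 = -84.20°.
a = sin²(Δφ/2) + cos φ₁ · cos φ₂ · sin²(Δλ/2) = 0.704189.
c = 2·atan2(√a, √(1−a)) = 1.99147 rad → d = 6371·c ≈ 12687.67 km.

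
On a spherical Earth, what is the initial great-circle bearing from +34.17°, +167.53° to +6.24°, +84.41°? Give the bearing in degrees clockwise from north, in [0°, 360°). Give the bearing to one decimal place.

271.3°

Δλ = 84.41 − 167.53 = -83.12°.
θ = atan2( sin Δλ · cos φ₂ , cos φ₁ · sin φ₂ − sin φ₁ · cos φ₂ · cos Δλ )
  = atan2(-0.98692, 0.02305) = -88.662° → normalised to [0°, 360°): 271.338°.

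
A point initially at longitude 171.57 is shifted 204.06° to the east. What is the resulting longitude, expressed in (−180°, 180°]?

Start at +171.57°; shift +204.06° → +375.63°.
+375.63° lies outside (−180°, 180°]; subtract 360° → +15.63°.

+15.63°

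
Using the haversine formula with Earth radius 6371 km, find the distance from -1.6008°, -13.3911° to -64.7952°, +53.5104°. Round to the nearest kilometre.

8775 km

Δλ = 53.5104 − -13.3911 = 66.9015°.
Δφ = -64.7952 − -1.6008 = -63.1944°.
a = sin²(Δφ/2) + cos φ₁ · cos φ₂ · sin²(Δλ/2) = 0.403860.
c = 2·atan2(√a, √(1−a)) = 1.37731 rad → d = 6371·c ≈ 8774.86 km.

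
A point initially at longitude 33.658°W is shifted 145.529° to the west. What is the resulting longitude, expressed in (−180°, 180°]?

179.187°W

Start at -33.658°; shift −145.529° → -179.187°.
-179.187° already lies in (−180°, 180°].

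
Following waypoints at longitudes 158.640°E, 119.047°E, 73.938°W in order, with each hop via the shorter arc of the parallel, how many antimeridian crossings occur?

Leg 1: +158.640° → +119.047°, shortest Δλ = -39.593° (west) — does not cross 180°.
Leg 2: +119.047° → -73.938°, shortest Δλ = 167.015° (east) — crosses 180°.
Total crossings: 1.

1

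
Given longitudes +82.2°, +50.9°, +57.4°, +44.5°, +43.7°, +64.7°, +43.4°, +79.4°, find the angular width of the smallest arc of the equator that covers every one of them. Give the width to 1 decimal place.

38.8°

Sort the longitudes: +43.4°, +43.7°, +44.5°, +50.9°, +57.4°, +64.7°, +79.4°, +82.2°.
Eastward gaps between consecutive values (wrapping around): 0.3°, 0.8°, 6.4°, 6.5°, 7.3°, 14.7°, 2.8°, 321.2°.
Largest gap = 321.2° ⇒ minimal covering band is its complement: 360° − 321.2° = 38.8°.
Band runs from +43.4° eastward to +82.2°.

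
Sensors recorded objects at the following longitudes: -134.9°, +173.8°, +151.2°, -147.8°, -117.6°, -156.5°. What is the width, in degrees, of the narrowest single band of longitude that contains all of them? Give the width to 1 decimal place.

91.2°

Sort the longitudes: -156.5°, -147.8°, -134.9°, -117.6°, +151.2°, +173.8°.
Eastward gaps between consecutive values (wrapping around): 8.7°, 12.9°, 17.3°, 268.8°, 22.6°, 29.7°.
Largest gap = 268.8° ⇒ minimal covering band is its complement: 360° − 268.8° = 91.2°.
Band runs from +151.2° eastward to -117.6°, crossing the antimeridian.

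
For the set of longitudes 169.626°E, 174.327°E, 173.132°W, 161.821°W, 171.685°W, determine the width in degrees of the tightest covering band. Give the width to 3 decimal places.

Sort the longitudes: -173.132°, -171.685°, -161.821°, +169.626°, +174.327°.
Eastward gaps between consecutive values (wrapping around): 1.447°, 9.864°, 331.447°, 4.701°, 12.541°.
Largest gap = 331.447° ⇒ minimal covering band is its complement: 360° − 331.447° = 28.553°.
Band runs from +169.626° eastward to -161.821°, crossing the antimeridian.

28.553°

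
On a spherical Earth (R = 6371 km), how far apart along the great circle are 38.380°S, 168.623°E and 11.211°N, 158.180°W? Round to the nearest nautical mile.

3511 nmi

Δλ = -158.180 − 168.623 = -326.803°; wrapped into (−180°, 180°]: 33.197°.
Δφ = 11.211 − -38.380 = 49.591°.
a = sin²(Δφ/2) + cos φ₁ · cos φ₂ · sin²(Δλ/2) = 0.238629.
c = 2·atan2(√a, √(1−a)) = 1.02073 rad → d = 6371·c ≈ 6503.09 km ≈ 3511.39 nmi.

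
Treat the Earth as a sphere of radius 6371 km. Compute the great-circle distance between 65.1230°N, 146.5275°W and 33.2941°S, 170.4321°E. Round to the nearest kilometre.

11558 km

Δλ = 170.4321 − -146.5275 = 316.9596°; wrapped into (−180°, 180°]: -43.0404°.
Δφ = -33.2941 − 65.1230 = -98.4171°.
a = sin²(Δφ/2) + cos φ₁ · cos φ₂ · sin²(Δλ/2) = 0.620505.
c = 2·atan2(√a, √(1−a)) = 1.81420 rad → d = 6371·c ≈ 11558.29 km.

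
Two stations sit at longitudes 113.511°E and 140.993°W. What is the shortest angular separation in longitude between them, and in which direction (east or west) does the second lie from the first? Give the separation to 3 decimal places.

105.496° east

Raw difference: -140.993 − 113.511 = -254.504°.
Normalise into (−180°, 180°]: -254.504° + 360° = 105.496°.
Positive ⇒ the second point lies to the east; separation 105.496°.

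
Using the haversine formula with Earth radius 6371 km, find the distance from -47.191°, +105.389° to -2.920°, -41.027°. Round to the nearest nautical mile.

7317 nmi

Δλ = -41.027 − 105.389 = -146.416°.
Δφ = -2.920 − -47.191 = 44.271°.
a = sin²(Δφ/2) + cos φ₁ · cos φ₂ · sin²(Δλ/2) = 0.764008.
c = 2·atan2(√a, √(1−a)) = 2.12706 rad → d = 6371·c ≈ 13551.49 km ≈ 7317.22 nmi.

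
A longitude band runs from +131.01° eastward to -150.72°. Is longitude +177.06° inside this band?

Band width going east from +131.01° to -150.72°: ((-150.72 − 131.01) mod 360) = 78.27°.
Offset of +177.06° east of the west edge: ((177.06 − 131.01) mod 360) = 46.05°.
46.05° ≤ 78.27° ⇒ inside.

Yes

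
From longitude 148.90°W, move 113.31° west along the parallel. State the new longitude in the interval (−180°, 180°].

Start at -148.90°; shift −113.31° → -262.21°.
-262.21° lies outside (−180°, 180°]; add 360° → +97.79°.

97.79°E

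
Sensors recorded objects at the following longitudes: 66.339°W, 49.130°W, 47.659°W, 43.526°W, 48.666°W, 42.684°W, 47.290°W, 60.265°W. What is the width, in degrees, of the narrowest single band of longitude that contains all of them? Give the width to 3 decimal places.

23.655°

Sort the longitudes: -66.339°, -60.265°, -49.130°, -48.666°, -47.659°, -47.290°, -43.526°, -42.684°.
Eastward gaps between consecutive values (wrapping around): 6.074°, 11.135°, 0.464°, 1.007°, 0.369°, 3.764°, 0.842°, 336.345°.
Largest gap = 336.345° ⇒ minimal covering band is its complement: 360° − 336.345° = 23.655°.
Band runs from -66.339° eastward to -42.684°.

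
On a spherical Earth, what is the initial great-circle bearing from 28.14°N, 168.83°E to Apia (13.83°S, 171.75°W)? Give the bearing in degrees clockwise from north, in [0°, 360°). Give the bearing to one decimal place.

Δλ = -171.75 − 168.83 = -340.58°; wrapped into (−180°, 180°]: 19.42°.
θ = atan2( sin Δλ · cos φ₂ , cos φ₁ · sin φ₂ − sin φ₁ · cos φ₂ · cos Δλ )
  = atan2(0.32285, -0.64269) = 153.328° → normalised to [0°, 360°): 153.328°.

153.3°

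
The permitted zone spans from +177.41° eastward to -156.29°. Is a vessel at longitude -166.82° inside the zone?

Yes

Band width going east from +177.41° to -156.29°: ((-156.29 − 177.41) mod 360) = 26.30°.
Offset of -166.82° east of the west edge: ((-166.82 − 177.41) mod 360) = 15.77°.
15.77° ≤ 26.30° ⇒ inside.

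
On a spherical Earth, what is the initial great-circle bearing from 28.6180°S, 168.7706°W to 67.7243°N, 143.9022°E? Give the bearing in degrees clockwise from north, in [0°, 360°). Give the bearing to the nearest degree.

343°

Δλ = 143.9022 − -168.7706 = 312.6728°; wrapped into (−180°, 180°]: -47.3272°.
θ = atan2( sin Δλ · cos φ₂ , cos φ₁ · sin φ₂ − sin φ₁ · cos φ₂ · cos Δλ )
  = atan2(-0.27870, 0.93538) = -16.592° → normalised to [0°, 360°): 343.408°.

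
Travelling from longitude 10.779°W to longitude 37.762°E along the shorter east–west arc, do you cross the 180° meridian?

Signed shortest Δλ = ((37.762 − -10.779 + 180) mod 360) − 180 = 48.541°.
Going east by 48.541° from -10.779° reaches +37.762° without touching 180°.

No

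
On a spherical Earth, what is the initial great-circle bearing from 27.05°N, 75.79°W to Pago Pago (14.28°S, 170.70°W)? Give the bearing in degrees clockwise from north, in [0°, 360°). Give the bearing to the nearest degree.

259°

Δλ = -170.70 − -75.79 = -94.91°.
θ = atan2( sin Δλ · cos φ₂ , cos φ₁ · sin φ₂ − sin φ₁ · cos φ₂ · cos Δλ )
  = atan2(-0.96555, -0.18196) = -100.672° → normalised to [0°, 360°): 259.328°.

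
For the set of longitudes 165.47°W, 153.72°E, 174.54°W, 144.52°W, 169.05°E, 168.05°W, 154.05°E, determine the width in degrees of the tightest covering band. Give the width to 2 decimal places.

61.76°

Sort the longitudes: -174.54°, -168.05°, -165.47°, -144.52°, +153.72°, +154.05°, +169.05°.
Eastward gaps between consecutive values (wrapping around): 6.49°, 2.58°, 20.95°, 298.24°, 0.33°, 15.00°, 16.41°.
Largest gap = 298.24° ⇒ minimal covering band is its complement: 360° − 298.24° = 61.76°.
Band runs from +153.72° eastward to -144.52°, crossing the antimeridian.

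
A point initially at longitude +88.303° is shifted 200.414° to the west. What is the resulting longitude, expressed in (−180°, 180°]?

Start at +88.303°; shift −200.414° → -112.111°.
-112.111° already lies in (−180°, 180°].

-112.111°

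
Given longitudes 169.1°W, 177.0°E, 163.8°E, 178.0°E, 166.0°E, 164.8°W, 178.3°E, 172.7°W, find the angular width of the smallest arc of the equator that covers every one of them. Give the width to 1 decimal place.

31.4°

Sort the longitudes: -172.7°, -169.1°, -164.8°, +163.8°, +166.0°, +177.0°, +178.0°, +178.3°.
Eastward gaps between consecutive values (wrapping around): 3.6°, 4.3°, 328.6°, 2.2°, 11.0°, 1.0°, 0.3°, 9.0°.
Largest gap = 328.6° ⇒ minimal covering band is its complement: 360° − 328.6° = 31.4°.
Band runs from +163.8° eastward to -164.8°, crossing the antimeridian.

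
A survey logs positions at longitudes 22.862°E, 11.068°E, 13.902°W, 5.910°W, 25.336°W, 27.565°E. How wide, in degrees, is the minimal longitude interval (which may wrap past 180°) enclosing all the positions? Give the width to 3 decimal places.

Sort the longitudes: -25.336°, -13.902°, -5.910°, +11.068°, +22.862°, +27.565°.
Eastward gaps between consecutive values (wrapping around): 11.434°, 7.992°, 16.978°, 11.794°, 4.703°, 307.099°.
Largest gap = 307.099° ⇒ minimal covering band is its complement: 360° − 307.099° = 52.901°.
Band runs from -25.336° eastward to +27.565°.

52.901°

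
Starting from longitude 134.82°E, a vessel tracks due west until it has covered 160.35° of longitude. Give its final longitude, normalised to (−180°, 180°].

Start at +134.82°; shift −160.35° → -25.53°.
-25.53° already lies in (−180°, 180°].

25.53°W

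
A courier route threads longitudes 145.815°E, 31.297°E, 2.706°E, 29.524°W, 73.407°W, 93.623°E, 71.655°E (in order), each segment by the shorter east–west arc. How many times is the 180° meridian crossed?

0

Leg 1: +145.815° → +31.297°, shortest Δλ = -114.518° (west) — does not cross 180°.
Leg 2: +31.297° → +2.706°, shortest Δλ = -28.591° (west) — does not cross 180°.
Leg 3: +2.706° → -29.524°, shortest Δλ = -32.23° (west) — does not cross 180°.
Leg 4: -29.524° → -73.407°, shortest Δλ = -43.883° (west) — does not cross 180°.
Leg 5: -73.407° → +93.623°, shortest Δλ = 167.03° (east) — does not cross 180°.
Leg 6: +93.623° → +71.655°, shortest Δλ = -21.968° (west) — does not cross 180°.
Total crossings: 0.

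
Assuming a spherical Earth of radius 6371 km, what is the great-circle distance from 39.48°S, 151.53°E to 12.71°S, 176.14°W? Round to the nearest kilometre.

Δλ = -176.14 − 151.53 = -327.67°; wrapped into (−180°, 180°]: 32.33°.
Δφ = -12.71 − -39.48 = 26.77°.
a = sin²(Δφ/2) + cos φ₁ · cos φ₂ · sin²(Δλ/2) = 0.111948.
c = 2·atan2(√a, √(1−a)) = 0.68233 rad → d = 6371·c ≈ 4347.14 km.

4347 km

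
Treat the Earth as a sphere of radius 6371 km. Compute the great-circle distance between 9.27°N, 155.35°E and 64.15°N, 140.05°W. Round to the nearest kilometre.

7868 km

Δλ = -140.05 − 155.35 = -295.40°; wrapped into (−180°, 180°]: 64.60°.
Δφ = 64.15 − 9.27 = 54.88°.
a = sin²(Δφ/2) + cos φ₁ · cos φ₂ · sin²(Δλ/2) = 0.335226.
c = 2·atan2(√a, √(1−a)) = 1.23497 rad → d = 6371·c ≈ 7868.00 km.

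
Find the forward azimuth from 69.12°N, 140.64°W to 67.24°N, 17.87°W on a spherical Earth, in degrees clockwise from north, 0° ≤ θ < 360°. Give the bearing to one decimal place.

Δλ = -17.87 − -140.64 = 122.77°.
θ = atan2( sin Δλ · cos φ₂ , cos φ₁ · sin φ₂ − sin φ₁ · cos φ₂ · cos Δλ )
  = atan2(0.32530, 0.52431) = 31.817° → normalised to [0°, 360°): 31.817°.

31.8°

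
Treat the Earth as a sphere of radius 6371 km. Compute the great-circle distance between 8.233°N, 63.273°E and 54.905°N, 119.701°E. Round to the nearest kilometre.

7163 km

Δλ = 119.701 − 63.273 = 56.428°.
Δφ = 54.905 − 8.233 = 46.672°.
a = sin²(Δφ/2) + cos φ₁ · cos φ₂ · sin²(Δλ/2) = 0.284091.
c = 2·atan2(√a, √(1−a)) = 1.12429 rad → d = 6371·c ≈ 7162.84 km.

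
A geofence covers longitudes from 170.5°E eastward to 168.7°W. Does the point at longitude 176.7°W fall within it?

Band width going east from +170.5° to -168.7°: ((-168.7 − 170.5) mod 360) = 20.8°.
Offset of -176.7° east of the west edge: ((-176.7 − 170.5) mod 360) = 12.8°.
12.8° ≤ 20.8° ⇒ inside.

Yes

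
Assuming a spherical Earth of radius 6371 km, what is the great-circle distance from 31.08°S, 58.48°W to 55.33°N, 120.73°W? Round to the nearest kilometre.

11276 km

Δλ = -120.73 − -58.48 = -62.25°.
Δφ = 55.33 − -31.08 = 86.41°.
a = sin²(Δφ/2) + cos φ₁ · cos φ₂ · sin²(Δλ/2) = 0.598865.
c = 2·atan2(√a, √(1−a)) = 1.76984 rad → d = 6371·c ≈ 11275.64 km.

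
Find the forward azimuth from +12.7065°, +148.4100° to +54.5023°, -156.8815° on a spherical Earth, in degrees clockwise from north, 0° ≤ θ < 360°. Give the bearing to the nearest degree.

Δλ = -156.8815 − 148.4100 = -305.2915°; wrapped into (−180°, 180°]: 54.7085°.
θ = atan2( sin Δλ · cos φ₂ , cos φ₁ · sin φ₂ − sin φ₁ · cos φ₂ · cos Δλ )
  = atan2(0.47396, 0.72041) = 33.341° → normalised to [0°, 360°): 33.341°.

33°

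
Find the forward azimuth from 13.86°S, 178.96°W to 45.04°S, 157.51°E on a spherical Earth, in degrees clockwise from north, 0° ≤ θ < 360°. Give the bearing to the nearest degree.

208°

Δλ = 157.51 − -178.96 = 336.47°; wrapped into (−180°, 180°]: -23.53°.
θ = atan2( sin Δλ · cos φ₂ , cos φ₁ · sin φ₂ − sin φ₁ · cos φ₂ · cos Δλ )
  = atan2(-0.28210, -0.53180) = -152.056° → normalised to [0°, 360°): 207.944°.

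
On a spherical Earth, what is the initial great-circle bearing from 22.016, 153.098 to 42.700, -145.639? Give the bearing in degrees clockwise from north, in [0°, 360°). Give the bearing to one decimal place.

52.4°

Δλ = -145.639 − 153.098 = -298.737°; wrapped into (−180°, 180°]: 61.263°.
θ = atan2( sin Δλ · cos φ₂ , cos φ₁ · sin φ₂ − sin φ₁ · cos φ₂ · cos Δλ )
  = atan2(0.64440, 0.49625) = 52.400° → normalised to [0°, 360°): 52.400°.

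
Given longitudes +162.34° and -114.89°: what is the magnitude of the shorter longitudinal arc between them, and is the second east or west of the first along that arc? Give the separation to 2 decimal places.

Raw difference: -114.89 − 162.34 = -277.23°.
Normalise into (−180°, 180°]: -277.23° + 360° = 82.77°.
Positive ⇒ the second point lies to the east; separation 82.77°.

82.77° east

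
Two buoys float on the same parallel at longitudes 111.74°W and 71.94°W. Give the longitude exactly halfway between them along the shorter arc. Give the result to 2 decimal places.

Signed shortest Δλ from -111.74° to -71.94° is +39.80°.
Midpoint longitude = -111.74° + (+39.80°)/2 = -111.74° + 19.90° = -91.84°.

91.84°W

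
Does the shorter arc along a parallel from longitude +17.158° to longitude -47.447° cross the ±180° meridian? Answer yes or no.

Signed shortest Δλ = ((-47.447 − 17.158 + 180) mod 360) − 180 = -64.605°.
Going west by 64.605° from +17.158° reaches -47.447° without touching 180°.

No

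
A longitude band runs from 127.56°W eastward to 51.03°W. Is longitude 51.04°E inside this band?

No

Band width going east from -127.56° to -51.03°: ((-51.03 − -127.56) mod 360) = 76.53°.
Offset of +51.04° east of the west edge: ((51.04 − -127.56) mod 360) = 178.60°.
178.60° > 76.53° ⇒ outside.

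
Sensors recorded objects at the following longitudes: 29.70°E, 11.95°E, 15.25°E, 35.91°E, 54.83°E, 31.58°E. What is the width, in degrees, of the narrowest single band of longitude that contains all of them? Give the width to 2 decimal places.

Sort the longitudes: +11.95°, +15.25°, +29.70°, +31.58°, +35.91°, +54.83°.
Eastward gaps between consecutive values (wrapping around): 3.30°, 14.45°, 1.88°, 4.33°, 18.92°, 317.12°.
Largest gap = 317.12° ⇒ minimal covering band is its complement: 360° − 317.12° = 42.88°.
Band runs from +11.95° eastward to +54.83°.

42.88°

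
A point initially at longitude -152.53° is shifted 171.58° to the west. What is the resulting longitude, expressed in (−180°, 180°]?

+35.89°

Start at -152.53°; shift −171.58° → -324.11°.
-324.11° lies outside (−180°, 180°]; add 360° → +35.89°.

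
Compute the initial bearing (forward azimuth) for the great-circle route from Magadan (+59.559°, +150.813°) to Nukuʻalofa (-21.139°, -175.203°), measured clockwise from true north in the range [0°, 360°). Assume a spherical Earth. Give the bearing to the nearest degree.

148°

Δλ = -175.203 − 150.813 = -326.016°; wrapped into (−180°, 180°]: 33.984°.
θ = atan2( sin Δλ · cos φ₂ , cos φ₁ · sin φ₂ − sin φ₁ · cos φ₂ · cos Δλ )
  = atan2(0.52135, -0.84950) = 148.462° → normalised to [0°, 360°): 148.462°.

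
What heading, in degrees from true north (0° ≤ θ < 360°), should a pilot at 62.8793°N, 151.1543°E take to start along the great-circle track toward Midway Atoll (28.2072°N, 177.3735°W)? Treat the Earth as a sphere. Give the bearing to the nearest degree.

135°

Δλ = -177.3735 − 151.1543 = -328.5278°; wrapped into (−180°, 180°]: 31.4722°.
θ = atan2( sin Δλ · cos φ₂ , cos φ₁ · sin φ₂ − sin φ₁ · cos φ₂ · cos Δλ )
  = atan2(0.46008, -0.45350) = 134.587° → normalised to [0°, 360°): 134.587°.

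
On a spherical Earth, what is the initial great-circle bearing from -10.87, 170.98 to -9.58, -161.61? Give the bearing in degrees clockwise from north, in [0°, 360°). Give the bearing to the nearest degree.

Δλ = -161.61 − 170.98 = -332.59°; wrapped into (−180°, 180°]: 27.41°.
θ = atan2( sin Δλ · cos φ₂ , cos φ₁ · sin φ₂ − sin φ₁ · cos φ₂ · cos Δλ )
  = atan2(0.45393, 0.00164) = 89.793° → normalised to [0°, 360°): 89.793°.

90°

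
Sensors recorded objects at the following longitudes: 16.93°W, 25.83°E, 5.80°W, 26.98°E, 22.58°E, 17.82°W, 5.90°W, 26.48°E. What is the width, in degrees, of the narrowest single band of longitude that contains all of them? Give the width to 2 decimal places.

Sort the longitudes: -17.82°, -16.93°, -5.90°, -5.80°, +22.58°, +25.83°, +26.48°, +26.98°.
Eastward gaps between consecutive values (wrapping around): 0.89°, 11.03°, 0.10°, 28.38°, 3.25°, 0.65°, 0.50°, 315.20°.
Largest gap = 315.20° ⇒ minimal covering band is its complement: 360° − 315.20° = 44.80°.
Band runs from -17.82° eastward to +26.98°.

44.80°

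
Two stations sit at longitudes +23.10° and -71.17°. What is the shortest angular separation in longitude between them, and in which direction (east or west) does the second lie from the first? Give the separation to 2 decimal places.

Raw difference: -71.17 − 23.10 = -94.27°.
Normalise into (−180°, 180°]: -94.27° stays -94.27°.
Negative ⇒ the second point lies to the west; separation 94.27°.

94.27° west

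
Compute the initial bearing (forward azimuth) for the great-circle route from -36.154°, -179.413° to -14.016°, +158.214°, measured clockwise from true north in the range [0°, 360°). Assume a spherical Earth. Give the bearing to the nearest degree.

312°

Δλ = 158.214 − -179.413 = 337.627°; wrapped into (−180°, 180°]: -22.373°.
θ = atan2( sin Δλ · cos φ₂ , cos φ₁ · sin φ₂ − sin φ₁ · cos φ₂ · cos Δλ )
  = atan2(-0.36930, 0.33375) = -47.895° → normalised to [0°, 360°): 312.105°.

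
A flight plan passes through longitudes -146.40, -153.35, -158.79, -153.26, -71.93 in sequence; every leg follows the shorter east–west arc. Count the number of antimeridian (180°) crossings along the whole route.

0

Leg 1: -146.40° → -153.35°, shortest Δλ = -6.95° (west) — does not cross 180°.
Leg 2: -153.35° → -158.79°, shortest Δλ = -5.44° (west) — does not cross 180°.
Leg 3: -158.79° → -153.26°, shortest Δλ = 5.53° (east) — does not cross 180°.
Leg 4: -153.26° → -71.93°, shortest Δλ = 81.33° (east) — does not cross 180°.
Total crossings: 0.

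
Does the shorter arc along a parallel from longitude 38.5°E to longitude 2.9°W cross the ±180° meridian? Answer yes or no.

No

Signed shortest Δλ = ((-2.9 − 38.5 + 180) mod 360) − 180 = -41.4°.
Going west by 41.4° from +38.5° reaches -2.9° without touching 180°.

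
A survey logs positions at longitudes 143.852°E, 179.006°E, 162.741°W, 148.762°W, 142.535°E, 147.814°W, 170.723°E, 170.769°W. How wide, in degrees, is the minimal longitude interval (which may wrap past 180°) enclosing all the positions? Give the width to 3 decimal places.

Sort the longitudes: -170.769°, -162.741°, -148.762°, -147.814°, +142.535°, +143.852°, +170.723°, +179.006°.
Eastward gaps between consecutive values (wrapping around): 8.028°, 13.979°, 0.948°, 290.349°, 1.317°, 26.871°, 8.283°, 10.225°.
Largest gap = 290.349° ⇒ minimal covering band is its complement: 360° − 290.349° = 69.651°.
Band runs from +142.535° eastward to -147.814°, crossing the antimeridian.

69.651°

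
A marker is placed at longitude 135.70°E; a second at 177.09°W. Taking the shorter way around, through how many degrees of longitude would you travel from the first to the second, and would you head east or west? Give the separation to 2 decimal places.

Raw difference: -177.09 − 135.70 = -312.79°.
Normalise into (−180°, 180°]: -312.79° + 360° = 47.21°.
Positive ⇒ the second point lies to the east; separation 47.21°.

47.21° east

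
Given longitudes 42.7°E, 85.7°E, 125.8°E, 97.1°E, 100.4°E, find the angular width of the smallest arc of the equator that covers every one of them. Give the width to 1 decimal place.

83.1°

Sort the longitudes: +42.7°, +85.7°, +97.1°, +100.4°, +125.8°.
Eastward gaps between consecutive values (wrapping around): 43.0°, 11.4°, 3.3°, 25.4°, 276.9°.
Largest gap = 276.9° ⇒ minimal covering band is its complement: 360° − 276.9° = 83.1°.
Band runs from +42.7° eastward to +125.8°.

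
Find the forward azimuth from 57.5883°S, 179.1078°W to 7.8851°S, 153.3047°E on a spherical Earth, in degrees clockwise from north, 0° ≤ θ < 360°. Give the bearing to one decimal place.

Δλ = 153.3047 − -179.1078 = 332.4125°; wrapped into (−180°, 180°]: -27.5875°.
θ = atan2( sin Δλ · cos φ₂ , cos φ₁ · sin φ₂ − sin φ₁ · cos φ₂ · cos Δλ )
  = atan2(-0.45872, 0.66763) = -34.493° → normalised to [0°, 360°): 325.507°.

325.5°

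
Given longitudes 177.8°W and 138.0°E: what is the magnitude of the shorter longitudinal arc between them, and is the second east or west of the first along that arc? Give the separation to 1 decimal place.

Raw difference: 138.0 − -177.8 = 315.8°.
Normalise into (−180°, 180°]: 315.8° − 360° = -44.2°.
Negative ⇒ the second point lies to the west; separation 44.2°.

44.2° west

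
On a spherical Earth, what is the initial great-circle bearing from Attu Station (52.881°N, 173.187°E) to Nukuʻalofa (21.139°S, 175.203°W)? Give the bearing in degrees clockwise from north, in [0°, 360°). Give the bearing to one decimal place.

Δλ = -175.203 − 173.187 = -348.390°; wrapped into (−180°, 180°]: 11.610°.
θ = atan2( sin Δλ · cos φ₂ , cos φ₁ · sin φ₂ − sin φ₁ · cos φ₂ · cos Δλ )
  = atan2(0.18771, -0.94614) = 168.779° → normalised to [0°, 360°): 168.779°.

168.8°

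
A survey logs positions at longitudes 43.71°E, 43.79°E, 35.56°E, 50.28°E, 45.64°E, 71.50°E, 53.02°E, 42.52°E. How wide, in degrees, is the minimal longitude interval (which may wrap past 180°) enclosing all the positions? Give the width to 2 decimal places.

Sort the longitudes: +35.56°, +42.52°, +43.71°, +43.79°, +45.64°, +50.28°, +53.02°, +71.50°.
Eastward gaps between consecutive values (wrapping around): 6.96°, 1.19°, 0.08°, 1.85°, 4.64°, 2.74°, 18.48°, 324.06°.
Largest gap = 324.06° ⇒ minimal covering band is its complement: 360° − 324.06° = 35.94°.
Band runs from +35.56° eastward to +71.50°.

35.94°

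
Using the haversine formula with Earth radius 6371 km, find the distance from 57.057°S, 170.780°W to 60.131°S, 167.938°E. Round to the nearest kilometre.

1273 km

Δλ = 167.938 − -170.780 = 338.718°; wrapped into (−180°, 180°]: -21.282°.
Δφ = -60.131 − -57.057 = -3.074°.
a = sin²(Δφ/2) + cos φ₁ · cos φ₂ · sin²(Δλ/2) = 0.009954.
c = 2·atan2(√a, √(1−a)) = 0.19987 rad → d = 6371·c ≈ 1273.37 km.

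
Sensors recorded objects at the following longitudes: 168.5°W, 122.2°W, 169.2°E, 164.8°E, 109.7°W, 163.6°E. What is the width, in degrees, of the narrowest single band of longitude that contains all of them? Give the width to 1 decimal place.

Sort the longitudes: -168.5°, -122.2°, -109.7°, +163.6°, +164.8°, +169.2°.
Eastward gaps between consecutive values (wrapping around): 46.3°, 12.5°, 273.3°, 1.2°, 4.4°, 22.3°.
Largest gap = 273.3° ⇒ minimal covering band is its complement: 360° − 273.3° = 86.7°.
Band runs from +163.6° eastward to -109.7°, crossing the antimeridian.

86.7°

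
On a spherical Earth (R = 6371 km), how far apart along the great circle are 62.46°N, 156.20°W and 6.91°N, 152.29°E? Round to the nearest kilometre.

7439 km

Δλ = 152.29 − -156.20 = 308.49°; wrapped into (−180°, 180°]: -51.51°.
Δφ = 6.91 − 62.46 = -55.55°.
a = sin²(Δφ/2) + cos φ₁ · cos φ₂ · sin²(Δλ/2) = 0.303823.
c = 2·atan2(√a, √(1−a)) = 1.16761 rad → d = 6371·c ≈ 7438.82 km.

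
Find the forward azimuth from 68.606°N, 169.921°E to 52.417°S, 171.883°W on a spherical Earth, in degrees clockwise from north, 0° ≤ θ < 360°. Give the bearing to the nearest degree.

Δλ = -171.883 − 169.921 = -341.804°; wrapped into (−180°, 180°]: 18.196°.
θ = atan2( sin Δλ · cos φ₂ , cos φ₁ · sin φ₂ − sin φ₁ · cos φ₂ · cos Δλ )
  = atan2(0.19046, -0.82856) = 167.055° → normalised to [0°, 360°): 167.055°.

167°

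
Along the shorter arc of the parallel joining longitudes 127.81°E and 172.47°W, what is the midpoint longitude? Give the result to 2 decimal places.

157.67°E

Signed shortest Δλ from +127.81° to -172.47° is +59.72°.
Midpoint longitude = +127.81° + (+59.72°)/2 = +127.81° + 29.86° = +157.67°.
(The naïve average (+127.81 + -172.47)/2 = -22.33° is on the wrong side of the globe.)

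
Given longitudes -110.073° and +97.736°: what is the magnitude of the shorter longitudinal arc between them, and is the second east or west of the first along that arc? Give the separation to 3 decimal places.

Raw difference: 97.736 − -110.073 = 207.809°.
Normalise into (−180°, 180°]: 207.809° − 360° = -152.191°.
Negative ⇒ the second point lies to the west; separation 152.191°.

152.191° west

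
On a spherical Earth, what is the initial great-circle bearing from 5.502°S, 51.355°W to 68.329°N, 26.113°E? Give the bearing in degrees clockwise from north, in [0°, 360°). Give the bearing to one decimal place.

Δλ = 26.113 − -51.355 = 77.468°.
θ = atan2( sin Δλ · cos φ₂ , cos φ₁ · sin φ₂ − sin φ₁ · cos φ₂ · cos Δλ )
  = atan2(0.36048, 0.93272) = 21.131° → normalised to [0°, 360°): 21.131°.

21.1°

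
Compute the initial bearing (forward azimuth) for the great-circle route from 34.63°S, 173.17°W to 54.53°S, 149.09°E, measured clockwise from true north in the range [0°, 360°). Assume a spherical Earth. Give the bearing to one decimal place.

220.9°

Δλ = 149.09 − -173.17 = 322.26°; wrapped into (−180°, 180°]: -37.74°.
θ = atan2( sin Δλ · cos φ₂ , cos φ₁ · sin φ₂ − sin φ₁ · cos φ₂ · cos Δλ )
  = atan2(-0.35518, -0.40937) = -139.054° → normalised to [0°, 360°): 220.946°.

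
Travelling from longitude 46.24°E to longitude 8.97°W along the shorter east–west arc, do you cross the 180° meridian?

Signed shortest Δλ = ((-8.97 − 46.24 + 180) mod 360) − 180 = -55.21°.
Going west by 55.21° from +46.24° reaches -8.97° without touching 180°.

No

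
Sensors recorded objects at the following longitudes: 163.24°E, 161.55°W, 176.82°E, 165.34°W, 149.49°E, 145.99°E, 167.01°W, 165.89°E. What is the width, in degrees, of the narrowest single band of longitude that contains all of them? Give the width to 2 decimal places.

Sort the longitudes: -167.01°, -165.34°, -161.55°, +145.99°, +149.49°, +163.24°, +165.89°, +176.82°.
Eastward gaps between consecutive values (wrapping around): 1.67°, 3.79°, 307.54°, 3.50°, 13.75°, 2.65°, 10.93°, 16.17°.
Largest gap = 307.54° ⇒ minimal covering band is its complement: 360° − 307.54° = 52.46°.
Band runs from +145.99° eastward to -161.55°, crossing the antimeridian.

52.46°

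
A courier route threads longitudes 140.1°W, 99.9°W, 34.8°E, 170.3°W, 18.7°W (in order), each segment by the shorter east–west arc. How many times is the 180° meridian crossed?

Leg 1: -140.1° → -99.9°, shortest Δλ = 40.2° (east) — does not cross 180°.
Leg 2: -99.9° → +34.8°, shortest Δλ = 134.7° (east) — does not cross 180°.
Leg 3: +34.8° → -170.3°, shortest Δλ = 154.9° (east) — crosses 180°.
Leg 4: -170.3° → -18.7°, shortest Δλ = 151.6° (east) — does not cross 180°.
Total crossings: 1.

1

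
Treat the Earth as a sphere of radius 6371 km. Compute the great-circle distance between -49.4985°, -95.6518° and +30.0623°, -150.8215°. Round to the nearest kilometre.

Δλ = -150.8215 − -95.6518 = -55.1697°.
Δφ = 30.0623 − -49.4985 = 79.5608°.
a = sin²(Δφ/2) + cos φ₁ · cos φ₂ · sin²(Δλ/2) = 0.529933.
c = 2·atan2(√a, √(1−a)) = 1.63070 rad → d = 6371·c ≈ 10389.18 km.

10389 km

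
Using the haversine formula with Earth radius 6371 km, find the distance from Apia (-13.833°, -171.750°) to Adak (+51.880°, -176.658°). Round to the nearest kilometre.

7322 km

Δλ = -176.658 − -171.750 = -4.908°.
Δφ = 51.880 − -13.833 = 65.713°.
a = sin²(Δφ/2) + cos φ₁ · cos φ₂ · sin²(Δλ/2) = 0.295445.
c = 2·atan2(√a, √(1−a)) = 1.14932 rad → d = 6371·c ≈ 7322.31 km.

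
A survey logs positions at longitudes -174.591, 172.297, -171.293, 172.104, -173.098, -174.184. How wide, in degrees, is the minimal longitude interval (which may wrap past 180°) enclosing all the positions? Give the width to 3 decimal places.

Sort the longitudes: -174.591°, -174.184°, -173.098°, -171.293°, +172.104°, +172.297°.
Eastward gaps between consecutive values (wrapping around): 0.407°, 1.086°, 1.805°, 343.397°, 0.193°, 13.112°.
Largest gap = 343.397° ⇒ minimal covering band is its complement: 360° − 343.397° = 16.603°.
Band runs from +172.104° eastward to -171.293°, crossing the antimeridian.

16.603°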